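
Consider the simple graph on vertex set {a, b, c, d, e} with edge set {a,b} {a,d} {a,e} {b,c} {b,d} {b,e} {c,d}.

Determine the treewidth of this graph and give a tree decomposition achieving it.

Every bag has size at most 3, so the width is 3 − 1 = 2 and tw(G) ≤ 2. On the other hand G contains the 3-clique {b, c, d}. A clique must lie in a single bag of any decomposition, so no decomposition can have width below 2. Hence tw(G) = 2 exactly.

Treewidth 2.
One such decomposition:
Bags: B1 = {a, b, e}  B2 = {a, b, d}  B3 = {b, c, d}
Tree: B1–B2, B2–B3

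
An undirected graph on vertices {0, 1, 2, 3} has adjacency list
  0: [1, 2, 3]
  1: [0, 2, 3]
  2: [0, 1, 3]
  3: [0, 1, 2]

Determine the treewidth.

3

A width-3 tree decomposition is:
Bags: B1 = {0, 1, 2, 3}
Tree: (single bag)
With just one bag of size 4, the width is 4 − 1 = 3, so tw(G) ≤ 3. On the other hand G contains the 4-clique {0, 1, 2, 3}. A clique must lie in a single bag of any decomposition, so no decomposition can have width below 3. The upper and lower bounds meet at 3, so that is the treewidth.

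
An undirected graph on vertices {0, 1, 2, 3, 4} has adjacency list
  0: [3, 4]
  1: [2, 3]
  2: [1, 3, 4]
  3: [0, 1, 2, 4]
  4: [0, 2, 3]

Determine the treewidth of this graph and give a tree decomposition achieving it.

Each bag holds 3 vertices, so the decomposition has width 2, which upper-bounds the treewidth. On the other hand G contains the 3-clique {0, 3, 4}. A clique must lie in a single bag of any decomposition, so no decomposition can have width below 2. Hence tw(G) = 2 exactly.

Treewidth 2.
One such decomposition:
Bags: B1 = {0, 3, 4}  B2 = {2, 3, 4}  B3 = {1, 2, 3}
Tree: B1–B2, B2–B3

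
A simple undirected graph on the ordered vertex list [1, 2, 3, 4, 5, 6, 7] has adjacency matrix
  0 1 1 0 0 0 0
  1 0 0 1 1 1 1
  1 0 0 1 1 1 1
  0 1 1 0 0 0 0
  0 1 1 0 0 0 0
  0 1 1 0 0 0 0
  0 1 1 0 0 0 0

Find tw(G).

2

A width-2 tree decomposition is:
Bags: B1 = {2, 3, 6}  B2 = {1, 2, 3}  B3 = {2, 3, 4}  B4 = {2, 3, 7}  B5 = {2, 3, 5}
Tree: B1–B2, B2–B3, B3–B4, B4–B5
Every bag has size at most 3, so the width is 3 − 1 = 2 and tw(G) ≤ 2. For the lower bound, G contains the cycle 2–6–3–1–2, so G is not a forest; only forests have treewidth ≤ 1, hence tw(G) ≥ 2. Hence tw(G) = 2 exactly.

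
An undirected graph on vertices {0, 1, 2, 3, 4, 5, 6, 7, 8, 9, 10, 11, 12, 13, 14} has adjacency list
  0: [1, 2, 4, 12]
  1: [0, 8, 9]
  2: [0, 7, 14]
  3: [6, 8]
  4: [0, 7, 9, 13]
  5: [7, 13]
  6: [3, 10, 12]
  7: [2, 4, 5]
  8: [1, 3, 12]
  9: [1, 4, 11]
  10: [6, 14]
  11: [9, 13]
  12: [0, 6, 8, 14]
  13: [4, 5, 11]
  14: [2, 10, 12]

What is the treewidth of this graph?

3

A width-3 tree decomposition is:
Bags: B1 = {3, 6, 10, 14}  B2 = {3, 6, 12, 14}  B3 = {3, 8, 12, 14}  B4 = {2, 8, 12, 14}  B5 = {0, 2, 8, 12}  B6 = {0, 1, 2, 8}  B7 = {0, 1, 2, 7}  B8 = {0, 1, 4, 7}  B9 = {1, 4, 7, 9}  B10 = {4, 5, 7, 9}  B11 = {4, 5, 9, 13}  B12 = {5, 9, 11, 13}
Tree: B1–B2, B2–B3, B3–B4, B4–B5, B5–B6, B6–B7, B7–B8, B8–B9, B9–B10, B10–B11, B11–B12
The largest bag has 4 vertices, giving width 3; this decomposition certifies tw(G) ≤ 3. For the lower bound: the 4 vertex sets {3,6,10}, {14}, {12}, {0,1,2,8} are disjoint, each induces a connected subgraph, and every pair is joined by at least one edge of G. Contracting each set to a single vertex therefore yields K_{4} as a minor, and since treewidth is minor-monotone, tw(G) ≥ tw(K_{4}) = 3. Combining the bounds, tw(G) = 3.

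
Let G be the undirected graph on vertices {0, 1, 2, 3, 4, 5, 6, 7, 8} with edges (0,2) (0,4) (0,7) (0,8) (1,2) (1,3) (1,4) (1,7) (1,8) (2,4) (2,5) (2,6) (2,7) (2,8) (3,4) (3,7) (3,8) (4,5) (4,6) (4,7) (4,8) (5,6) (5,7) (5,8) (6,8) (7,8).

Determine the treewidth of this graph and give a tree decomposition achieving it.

Treewidth 4.
One optimal decomposition is:
Bags: B1 = {1, 2, 4, 7, 8}  B2 = {1, 3, 4, 7, 8}  B3 = {2, 4, 5, 7, 8}  B4 = {2, 4, 5, 6, 8}  B5 = {0, 2, 4, 7, 8}
Tree: B1–B2, B1–B3, B3–B4, B3–B5

Every bag has size at most 5, so the width is 5 − 1 = 4 and tw(G) ≤ 4. For the lower bound, the 5 vertices {2, 4, 5, 6, 8} are pairwise adjacent, and any tree decomposition puts a clique entirely inside one bag — forcing width ≥ 4. Therefore the treewidth is 4.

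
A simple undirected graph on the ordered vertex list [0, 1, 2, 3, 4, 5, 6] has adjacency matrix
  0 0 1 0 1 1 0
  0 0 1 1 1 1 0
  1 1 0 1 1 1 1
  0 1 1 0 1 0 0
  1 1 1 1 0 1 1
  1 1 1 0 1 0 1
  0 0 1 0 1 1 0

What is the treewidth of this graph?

A width-3 tree decomposition is:
Bags: B1 = {1, 2, 4, 5}  B2 = {1, 2, 3, 4}  B3 = {2, 4, 5, 6}  B4 = {0, 2, 4, 5}
Tree: B1–B2, B1–B3, B1–B4
Every bag has size at most 4, so the width is 4 − 1 = 3 and tw(G) ≤ 3. Conversely, {1, 2, 3, 4} is a clique of size 4, and the vertices of any clique must share a bag in every tree decomposition; so some bag has ≥ 4 vertices and tw(G) ≥ 3. Hence tw(G) = 3 exactly.

3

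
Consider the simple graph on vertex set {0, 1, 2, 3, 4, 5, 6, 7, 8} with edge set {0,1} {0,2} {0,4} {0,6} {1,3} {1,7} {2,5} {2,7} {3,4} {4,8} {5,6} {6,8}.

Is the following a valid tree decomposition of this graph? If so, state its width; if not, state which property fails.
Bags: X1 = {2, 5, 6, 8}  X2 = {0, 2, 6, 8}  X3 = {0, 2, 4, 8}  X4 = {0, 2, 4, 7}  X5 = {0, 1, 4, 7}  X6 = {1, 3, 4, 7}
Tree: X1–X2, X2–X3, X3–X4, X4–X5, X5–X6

Every vertex of G appears in some bag (union = {0, 1, 2, 3, 4, 5, 6, 7, 8}); every edge is covered by a bag; and for each vertex v the set of bags containing v is connected in the bag tree. The decomposition is therefore valid. The largest bag has 4 vertices, so the width is 3.

Yes; width 3.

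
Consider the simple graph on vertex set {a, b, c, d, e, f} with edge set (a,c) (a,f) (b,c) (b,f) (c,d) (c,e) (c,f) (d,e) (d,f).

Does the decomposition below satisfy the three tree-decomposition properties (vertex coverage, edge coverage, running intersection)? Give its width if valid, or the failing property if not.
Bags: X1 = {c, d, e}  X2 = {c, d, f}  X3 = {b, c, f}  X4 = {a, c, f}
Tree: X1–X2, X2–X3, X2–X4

Yes; width 2.

Every vertex of G appears in some bag (union = {a, b, c, d, e, f}); every edge is covered by a bag; and for each vertex v the set of bags containing v is connected in the bag tree. The decomposition is therefore valid. The largest bag has 3 vertices, so the width is 2.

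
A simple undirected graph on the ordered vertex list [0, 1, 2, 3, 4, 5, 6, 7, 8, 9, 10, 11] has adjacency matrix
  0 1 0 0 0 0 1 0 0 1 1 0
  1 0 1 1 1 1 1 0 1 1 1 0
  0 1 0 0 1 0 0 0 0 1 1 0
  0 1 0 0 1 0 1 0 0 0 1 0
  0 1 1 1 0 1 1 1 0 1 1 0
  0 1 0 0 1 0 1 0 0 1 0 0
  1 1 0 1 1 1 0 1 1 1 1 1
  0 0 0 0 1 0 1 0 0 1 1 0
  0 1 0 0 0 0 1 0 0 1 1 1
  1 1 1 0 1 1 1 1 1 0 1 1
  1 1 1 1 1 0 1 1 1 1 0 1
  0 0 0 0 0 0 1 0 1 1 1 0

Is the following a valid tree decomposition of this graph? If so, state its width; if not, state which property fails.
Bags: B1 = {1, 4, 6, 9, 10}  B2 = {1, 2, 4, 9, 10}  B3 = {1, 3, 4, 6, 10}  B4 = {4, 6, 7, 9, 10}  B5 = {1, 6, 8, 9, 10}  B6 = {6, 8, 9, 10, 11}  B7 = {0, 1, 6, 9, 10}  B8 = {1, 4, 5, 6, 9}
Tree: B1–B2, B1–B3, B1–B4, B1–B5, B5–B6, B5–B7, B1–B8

Checking the three conditions: (i) the bags cover all of {0, 1, 2, 3, 4, 5, 6, 7, 8, 9, 10, 11}; (ii) for each edge, some bag contains both endpoints; (iii) the bags containing any fixed vertex form a subtree. All hold, so the decomposition is valid with width 5 − 1 = 4.

Yes; width 4.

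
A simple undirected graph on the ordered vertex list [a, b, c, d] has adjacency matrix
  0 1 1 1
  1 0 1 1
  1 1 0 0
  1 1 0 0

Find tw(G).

2

A width-2 tree decomposition is:
Bags: B1 = {a, b, c}  B2 = {a, b, d}
Tree: B1–B2
Each bag holds 3 vertices, so the decomposition has width 2, which upper-bounds the treewidth. On the other hand G contains the 3-clique {a, b, d}. A clique must lie in a single bag of any decomposition, so no decomposition can have width below 2. Combining the bounds, tw(G) = 2.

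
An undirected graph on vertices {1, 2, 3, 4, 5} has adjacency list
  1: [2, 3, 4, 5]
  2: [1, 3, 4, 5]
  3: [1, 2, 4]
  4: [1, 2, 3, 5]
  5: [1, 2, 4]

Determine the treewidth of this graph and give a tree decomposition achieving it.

The largest bag has 4 vertices, giving width 3; this decomposition certifies tw(G) ≤ 3. Conversely, {1, 2, 3, 4} is a clique of size 4, and the vertices of any clique must share a bag in every tree decomposition; so some bag has ≥ 4 vertices and tw(G) ≥ 3. The upper and lower bounds meet at 3, so that is the treewidth.

Treewidth 3.
One optimal decomposition is:
Bags: B1 = {1, 2, 4, 5}  B2 = {1, 2, 3, 4}
Tree: B1–B2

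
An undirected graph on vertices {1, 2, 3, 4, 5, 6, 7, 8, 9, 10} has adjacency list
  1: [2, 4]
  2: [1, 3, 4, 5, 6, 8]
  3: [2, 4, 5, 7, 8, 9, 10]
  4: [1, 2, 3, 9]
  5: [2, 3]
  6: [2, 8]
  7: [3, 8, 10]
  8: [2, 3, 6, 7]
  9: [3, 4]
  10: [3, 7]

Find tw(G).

A width-2 tree decomposition is:
Bags: B1 = {2, 3, 8}  B2 = {2, 3, 4}  B3 = {2, 6, 8}  B4 = {2, 3, 5}  B5 = {3, 7, 8}  B6 = {1, 2, 4}  B7 = {3, 7, 10}  B8 = {3, 4, 9}
Tree: B1–B2, B1–B3, B1–B4, B1–B5, B2–B6, B5–B7, B2–B8
The largest bag has 3 vertices, giving width 2; this decomposition certifies tw(G) ≤ 2. Conversely, {1, 2, 4} is a clique of size 3, and the vertices of any clique must share a bag in every tree decomposition; so some bag has ≥ 3 vertices and tw(G) ≥ 2. The upper and lower bounds meet at 2, so that is the treewidth.

2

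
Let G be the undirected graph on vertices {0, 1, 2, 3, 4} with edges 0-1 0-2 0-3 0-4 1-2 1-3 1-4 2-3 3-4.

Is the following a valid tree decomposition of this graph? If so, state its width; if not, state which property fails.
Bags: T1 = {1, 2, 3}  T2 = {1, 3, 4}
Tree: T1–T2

No — vertex 0 appears in no bag.

A tree decomposition must satisfy three properties: every vertex lies in some bag; for every edge, both endpoints lie together in some bag; and for every vertex, the bags containing it form a connected subtree. Here vertex 0 appears in no bag, so the decomposition is invalid.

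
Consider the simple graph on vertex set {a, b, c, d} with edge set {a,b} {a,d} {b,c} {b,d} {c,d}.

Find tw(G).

A width-2 tree decomposition is:
Bags: B1 = {b, c, d}  B2 = {a, b, d}
Tree: B1–B2
Every bag has size at most 3, so the width is 3 − 1 = 2 and tw(G) ≤ 2. For the lower bound, the 3 vertices {b, c, d} are pairwise adjacent, and any tree decomposition puts a clique entirely inside one bag — forcing width ≥ 2. Combining the bounds, tw(G) = 2.

2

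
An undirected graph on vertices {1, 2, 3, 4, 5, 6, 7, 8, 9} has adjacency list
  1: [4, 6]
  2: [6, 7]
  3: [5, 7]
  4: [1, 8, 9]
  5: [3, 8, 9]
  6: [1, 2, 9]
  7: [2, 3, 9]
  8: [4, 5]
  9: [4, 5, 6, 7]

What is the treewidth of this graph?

3

A width-3 tree decomposition is:
Bags: B1 = {2, 3, 5, 7}  B2 = {2, 5, 7, 9}  B3 = {2, 5, 6, 9}  B4 = {5, 6, 8, 9}  B5 = {4, 6, 8, 9}  B6 = {1, 4, 6, 8}
Tree: B1–B2, B2–B3, B3–B4, B4–B5, B5–B6
Every bag has size at most 4, so the width is 4 − 1 = 3 and tw(G) ≤ 3. For the lower bound: the 4 vertex sets {2,3,7}, {5}, {9}, {1,4,6,8} are disjoint, each induces a connected subgraph, and every pair is joined by at least one edge of G. Contracting each set to a single vertex therefore yields K_{4} as a minor, and since treewidth is minor-monotone, tw(G) ≥ tw(K_{4}) = 3. Therefore the treewidth is 3.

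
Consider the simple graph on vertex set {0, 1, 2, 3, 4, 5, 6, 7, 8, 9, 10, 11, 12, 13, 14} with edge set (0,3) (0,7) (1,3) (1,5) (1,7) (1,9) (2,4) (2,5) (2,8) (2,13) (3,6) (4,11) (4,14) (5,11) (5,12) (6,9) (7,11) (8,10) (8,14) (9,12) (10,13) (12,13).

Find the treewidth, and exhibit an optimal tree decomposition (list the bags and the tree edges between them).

Treewidth 3.
One optimal decomposition is:
Bags: B1 = {0, 3, 6, 7}  B2 = {1, 3, 6, 7}  B3 = {1, 6, 7, 9}  B4 = {1, 7, 9, 11}  B5 = {1, 5, 9, 11}  B6 = {5, 9, 11, 12}  B7 = {4, 5, 11, 12}  B8 = {2, 4, 5, 12}  B9 = {2, 4, 12, 13}  B10 = {2, 4, 13, 14}  B11 = {2, 8, 13, 14}  B12 = {8, 10, 13, 14}
Tree: B1–B2, B2–B3, B3–B4, B4–B5, B5–B6, B6–B7, B7–B8, B8–B9, B9–B10, B10–B11, B11–B12

Each bag holds 4 vertices, so the decomposition has width 3, which upper-bounds the treewidth. For the lower bound: the 4 vertex sets {0,3,6}, {7}, {1}, {5,9,11,12} are disjoint, each induces a connected subgraph, and every pair is joined by at least one edge of G. Contracting each set to a single vertex therefore yields K_{4} as a minor, and since treewidth is minor-monotone, tw(G) ≥ tw(K_{4}) = 3. Combining the bounds, tw(G) = 3.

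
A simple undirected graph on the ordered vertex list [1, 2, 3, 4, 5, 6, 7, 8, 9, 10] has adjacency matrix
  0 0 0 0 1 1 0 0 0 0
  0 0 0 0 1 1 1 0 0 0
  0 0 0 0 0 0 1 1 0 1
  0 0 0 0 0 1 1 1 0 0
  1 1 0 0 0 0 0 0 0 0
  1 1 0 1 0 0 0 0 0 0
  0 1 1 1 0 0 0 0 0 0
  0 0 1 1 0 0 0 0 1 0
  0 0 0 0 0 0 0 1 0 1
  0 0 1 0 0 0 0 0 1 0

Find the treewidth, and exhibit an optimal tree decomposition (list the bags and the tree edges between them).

Every bag has size at most 3, so the width is 3 − 1 = 2 and tw(G) ≤ 2. For the lower bound, G contains the cycle 10–9–8–3–10, so G is not a forest; only forests have treewidth ≤ 1, hence tw(G) ≥ 2. Combining the bounds, tw(G) = 2.

Treewidth 2.
One optimal decomposition is:
Bags: B1 = {3, 9, 10}  B2 = {3, 8, 9}  B3 = {3, 7, 8}  B4 = {4, 7, 8}  B5 = {2, 4, 7}  B6 = {2, 4, 6}  B7 = {2, 5, 6}  B8 = {1, 5, 6}
Tree: B1–B2, B2–B3, B3–B4, B4–B5, B5–B6, B6–B7, B7–B8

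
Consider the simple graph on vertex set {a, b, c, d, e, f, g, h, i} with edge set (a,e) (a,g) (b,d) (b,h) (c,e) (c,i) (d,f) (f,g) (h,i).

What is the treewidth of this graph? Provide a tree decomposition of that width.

Each bag holds 3 vertices, so the decomposition has width 2, which upper-bounds the treewidth. For the lower bound, G contains the cycle c–i–h–b–d–f–g–a–e–c, so G is not a forest; only forests have treewidth ≤ 1, hence tw(G) ≥ 2. The upper and lower bounds meet at 2, so that is the treewidth.

Treewidth 2.
One optimal decomposition is:
Bags: B1 = {c, h, i}  B2 = {b, c, h}  B3 = {b, c, d}  B4 = {c, d, f}  B5 = {c, f, g}  B6 = {a, c, g}  B7 = {a, c, e}
Tree: B1–B2, B2–B3, B3–B4, B4–B5, B5–B6, B6–B7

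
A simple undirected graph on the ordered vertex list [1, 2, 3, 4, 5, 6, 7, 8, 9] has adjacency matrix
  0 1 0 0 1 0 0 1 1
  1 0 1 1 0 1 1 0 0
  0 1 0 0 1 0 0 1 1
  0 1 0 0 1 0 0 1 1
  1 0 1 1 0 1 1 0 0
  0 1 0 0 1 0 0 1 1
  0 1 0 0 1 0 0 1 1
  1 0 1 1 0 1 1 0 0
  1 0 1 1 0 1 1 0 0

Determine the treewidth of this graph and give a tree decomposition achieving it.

Treewidth 4.
One such decomposition:
Bags: B1 = {2, 5, 7, 8, 9}  B2 = {2, 5, 6, 8, 9}  B3 = {1, 2, 5, 8, 9}  B4 = {2, 3, 5, 8, 9}  B5 = {2, 4, 5, 8, 9}
Tree: B1–B2, B2–B3, B3–B4, B4–B5

The largest bag has 5 vertices, giving width 4; this decomposition certifies tw(G) ≤ 4. For the lower bound: the 5 vertex sets {7,9}, {6,8}, {1,5}, {2}, {3} are disjoint, each induces a connected subgraph, and every pair is joined by at least one edge of G. Contracting each set to a single vertex therefore yields K_{5} as a minor, and since treewidth is minor-monotone, tw(G) ≥ tw(K_{5}) = 4. The upper and lower bounds meet at 4, so that is the treewidth.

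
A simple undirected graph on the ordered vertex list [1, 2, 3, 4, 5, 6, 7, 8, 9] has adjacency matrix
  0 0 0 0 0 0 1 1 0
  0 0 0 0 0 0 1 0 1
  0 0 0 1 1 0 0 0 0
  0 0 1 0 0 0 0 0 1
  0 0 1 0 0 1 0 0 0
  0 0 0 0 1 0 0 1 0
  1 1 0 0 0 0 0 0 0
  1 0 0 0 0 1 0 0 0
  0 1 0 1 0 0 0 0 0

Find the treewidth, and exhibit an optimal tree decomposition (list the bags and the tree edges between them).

Treewidth 2.
Bags: B1 = {2, 7, 9}  B2 = {1, 7, 9}  B3 = {1, 8, 9}  B4 = {6, 8, 9}  B5 = {5, 6, 9}  B6 = {3, 5, 9}  B7 = {3, 4, 9}
Tree: B1–B2, B2–B3, B3–B4, B4–B5, B5–B6, B6–B7

Each bag holds 3 vertices, so the decomposition has width 2, which upper-bounds the treewidth. Since 9–2–7–1–8–6–5–3–4–9 is a cycle in G, G is not acyclic. Forests are exactly the graphs of treewidth ≤ 1, so tw(G) ≥ 2. Hence tw(G) = 2 exactly.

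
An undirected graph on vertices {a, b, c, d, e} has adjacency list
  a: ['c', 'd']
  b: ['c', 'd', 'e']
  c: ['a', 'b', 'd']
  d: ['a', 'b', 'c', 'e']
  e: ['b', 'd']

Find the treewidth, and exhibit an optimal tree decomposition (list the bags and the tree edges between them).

Treewidth 2.
One such decomposition:
Bags: B1 = {b, c, d}  B2 = {b, d, e}  B3 = {a, c, d}
Tree: B1–B2, B1–B3

The largest bag has 3 vertices, giving width 2; this decomposition certifies tw(G) ≤ 2. Conversely, {b, d, e} is a clique of size 3, and the vertices of any clique must share a bag in every tree decomposition; so some bag has ≥ 3 vertices and tw(G) ≥ 2. Therefore the treewidth is 2.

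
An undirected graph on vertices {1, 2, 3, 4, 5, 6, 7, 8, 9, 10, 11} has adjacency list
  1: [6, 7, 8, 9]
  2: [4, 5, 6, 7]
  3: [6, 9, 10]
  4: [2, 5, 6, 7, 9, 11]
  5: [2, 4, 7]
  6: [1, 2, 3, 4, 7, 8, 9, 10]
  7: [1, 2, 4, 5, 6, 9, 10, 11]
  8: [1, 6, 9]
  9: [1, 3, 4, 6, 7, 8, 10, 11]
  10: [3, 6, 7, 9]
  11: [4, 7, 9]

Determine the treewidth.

A width-3 tree decomposition is:
Bags: B1 = {6, 7, 9, 10}  B2 = {4, 6, 7, 9}  B3 = {3, 6, 9, 10}  B4 = {4, 7, 9, 11}  B5 = {2, 4, 6, 7}  B6 = {1, 6, 7, 9}  B7 = {2, 4, 5, 7}  B8 = {1, 6, 8, 9}
Tree: B1–B2, B1–B3, B2–B4, B2–B5, B2–B6, B5–B7, B6–B8
The largest bag has 4 vertices, giving width 3; this decomposition certifies tw(G) ≤ 3. Conversely, {4, 7, 9, 11} is a clique of size 4, and the vertices of any clique must share a bag in every tree decomposition; so some bag has ≥ 4 vertices and tw(G) ≥ 3. Hence tw(G) = 3 exactly.

3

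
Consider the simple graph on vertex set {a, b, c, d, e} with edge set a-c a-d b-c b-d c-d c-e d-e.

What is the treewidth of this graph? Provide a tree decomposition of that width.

Treewidth 2.
Bags: B1 = {a, c, d}  B2 = {c, d, e}  B3 = {b, c, d}
Tree: B1–B2, B1–B3

Each bag holds 3 vertices, so the decomposition has width 2, which upper-bounds the treewidth. Conversely, {c, d, e} is a clique of size 3, and the vertices of any clique must share a bag in every tree decomposition; so some bag has ≥ 3 vertices and tw(G) ≥ 2. Combining the bounds, tw(G) = 2.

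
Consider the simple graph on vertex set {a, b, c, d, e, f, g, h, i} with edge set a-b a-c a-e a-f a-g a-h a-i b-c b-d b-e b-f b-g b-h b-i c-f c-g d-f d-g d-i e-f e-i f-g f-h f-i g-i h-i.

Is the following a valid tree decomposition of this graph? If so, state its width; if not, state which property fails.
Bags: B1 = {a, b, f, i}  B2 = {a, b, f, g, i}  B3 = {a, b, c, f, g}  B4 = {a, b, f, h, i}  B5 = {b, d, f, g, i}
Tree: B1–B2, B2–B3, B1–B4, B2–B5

No — vertex e appears in no bag.

A tree decomposition must satisfy three properties: every vertex lies in some bag; for every edge, both endpoints lie together in some bag; and for every vertex, the bags containing it form a connected subtree. Here vertex e appears in no bag, so the decomposition is invalid.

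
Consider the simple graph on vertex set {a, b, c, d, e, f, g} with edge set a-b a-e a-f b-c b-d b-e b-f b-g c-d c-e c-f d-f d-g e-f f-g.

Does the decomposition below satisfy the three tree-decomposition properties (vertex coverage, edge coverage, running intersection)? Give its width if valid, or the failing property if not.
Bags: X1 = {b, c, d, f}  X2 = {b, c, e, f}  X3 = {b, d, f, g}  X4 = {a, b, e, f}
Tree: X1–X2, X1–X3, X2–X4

Yes; width 3.

Vertex coverage: the bags together contain {a, b, c, d, e, f, g}, the full vertex set. Edge coverage: each edge of G has both endpoints in at least one bag. Running intersection: for every vertex, the bags containing it form a connected subtree. All three properties hold, so this is a valid tree decomposition of width max|bag| − 1 = 3, and hence tw(G) ≤ 3.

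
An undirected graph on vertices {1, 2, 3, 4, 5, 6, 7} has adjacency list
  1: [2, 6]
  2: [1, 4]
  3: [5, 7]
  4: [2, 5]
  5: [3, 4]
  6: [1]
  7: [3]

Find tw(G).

1

A width-1 tree decomposition is:
Bags: B1 = {3, 7}  B2 = {3, 5}  B3 = {4, 5}  B4 = {2, 4}  B5 = {1, 2}  B6 = {1, 6}
Tree: B1–B2, B2–B3, B3–B4, B4–B5, B5–B6
The largest bag has 2 vertices, giving width 1; this decomposition certifies tw(G) ≤ 1. Since G has at least one edge (e.g. 7–3), it is not an edgeless graph, so tw(G) ≥ 1. Combining the bounds, tw(G) = 1.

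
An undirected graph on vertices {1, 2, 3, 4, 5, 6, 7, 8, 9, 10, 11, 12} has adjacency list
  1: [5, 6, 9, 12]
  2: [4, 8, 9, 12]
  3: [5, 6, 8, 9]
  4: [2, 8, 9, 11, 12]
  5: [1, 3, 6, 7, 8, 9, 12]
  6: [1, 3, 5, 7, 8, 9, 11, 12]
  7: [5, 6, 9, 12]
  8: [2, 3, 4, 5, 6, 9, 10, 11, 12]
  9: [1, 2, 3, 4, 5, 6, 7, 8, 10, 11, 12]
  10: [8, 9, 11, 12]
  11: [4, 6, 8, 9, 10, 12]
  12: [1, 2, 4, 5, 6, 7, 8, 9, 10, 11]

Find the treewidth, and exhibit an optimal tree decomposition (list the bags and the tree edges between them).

Every bag has size at most 5, so the width is 5 − 1 = 4 and tw(G) ≤ 4. On the other hand G contains the 5-clique {3, 5, 6, 8, 9}. A clique must lie in a single bag of any decomposition, so no decomposition can have width below 4. Combining the bounds, tw(G) = 4.

Treewidth 4.
Bags: B1 = {1, 5, 6, 9, 12}  B2 = {5, 6, 7, 9, 12}  B3 = {5, 6, 8, 9, 12}  B4 = {6, 8, 9, 11, 12}  B5 = {8, 9, 10, 11, 12}  B6 = {4, 8, 9, 11, 12}  B7 = {2, 4, 8, 9, 12}  B8 = {3, 5, 6, 8, 9}
Tree: B1–B2, B1–B3, B3–B4, B4–B5, B4–B6, B6–B7, B3–B8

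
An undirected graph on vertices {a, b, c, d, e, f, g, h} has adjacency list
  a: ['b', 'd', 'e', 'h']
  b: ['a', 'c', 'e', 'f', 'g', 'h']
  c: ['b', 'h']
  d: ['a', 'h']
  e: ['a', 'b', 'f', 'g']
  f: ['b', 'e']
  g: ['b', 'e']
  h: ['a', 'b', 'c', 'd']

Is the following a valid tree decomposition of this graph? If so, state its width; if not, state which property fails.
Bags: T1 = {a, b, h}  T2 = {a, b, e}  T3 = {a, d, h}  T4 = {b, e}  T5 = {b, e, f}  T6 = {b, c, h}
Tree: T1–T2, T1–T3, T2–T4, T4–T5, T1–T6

A tree decomposition must satisfy three properties: every vertex lies in some bag; for every edge, both endpoints lie together in some bag; and for every vertex, the bags containing it form a connected subtree. Here vertex g appears in no bag, so the decomposition is invalid.

No — vertex g appears in no bag.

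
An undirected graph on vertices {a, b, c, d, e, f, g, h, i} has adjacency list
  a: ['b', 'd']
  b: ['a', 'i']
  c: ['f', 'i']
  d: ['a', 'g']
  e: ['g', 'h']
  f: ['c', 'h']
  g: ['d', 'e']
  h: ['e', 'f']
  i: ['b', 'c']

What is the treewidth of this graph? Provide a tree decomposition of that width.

Treewidth 2.
One optimal decomposition is:
Bags: B1 = {a, d, g}  B2 = {a, e, g}  B3 = {a, e, h}  B4 = {a, f, h}  B5 = {a, c, f}  B6 = {a, c, i}  B7 = {a, b, i}
Tree: B1–B2, B2–B3, B3–B4, B4–B5, B5–B6, B6–B7

The largest bag has 3 vertices, giving width 2; this decomposition certifies tw(G) ≤ 2. The edges a–d–g–e–h–f–c–i–b–a form a cycle, so G is not a tree and its treewidth is at least 2. The upper and lower bounds meet at 2, so that is the treewidth.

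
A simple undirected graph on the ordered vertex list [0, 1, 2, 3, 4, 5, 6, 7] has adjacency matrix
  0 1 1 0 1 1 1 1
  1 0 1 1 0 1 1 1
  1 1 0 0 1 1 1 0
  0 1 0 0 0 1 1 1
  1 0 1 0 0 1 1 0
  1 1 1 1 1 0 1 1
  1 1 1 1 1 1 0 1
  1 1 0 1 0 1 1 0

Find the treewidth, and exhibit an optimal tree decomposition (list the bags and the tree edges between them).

The largest bag has 5 vertices, giving width 4; this decomposition certifies tw(G) ≤ 4. Conversely, {0, 1, 2, 5, 6} is a clique of size 5, and the vertices of any clique must share a bag in every tree decomposition; so some bag has ≥ 5 vertices and tw(G) ≥ 4. The upper and lower bounds meet at 4, so that is the treewidth.

Treewidth 4.
Bags: B1 = {0, 1, 5, 6, 7}  B2 = {1, 3, 5, 6, 7}  B3 = {0, 1, 2, 5, 6}  B4 = {0, 2, 4, 5, 6}
Tree: B1–B2, B1–B3, B3–B4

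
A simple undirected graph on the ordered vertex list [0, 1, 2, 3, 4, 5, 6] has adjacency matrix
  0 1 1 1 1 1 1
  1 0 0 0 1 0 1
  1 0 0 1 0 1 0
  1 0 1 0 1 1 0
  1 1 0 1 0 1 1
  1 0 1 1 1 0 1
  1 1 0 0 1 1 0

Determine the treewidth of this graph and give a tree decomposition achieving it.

Treewidth 3.
One optimal decomposition is:
Bags: B1 = {0, 3, 4, 5}  B2 = {0, 2, 3, 5}  B3 = {0, 4, 5, 6}  B4 = {0, 1, 4, 6}
Tree: B1–B2, B1–B3, B3–B4

Every bag has size at most 4, so the width is 4 − 1 = 3 and tw(G) ≤ 3. Conversely, {0, 2, 3, 5} is a clique of size 4, and the vertices of any clique must share a bag in every tree decomposition; so some bag has ≥ 4 vertices and tw(G) ≥ 3. Combining the bounds, tw(G) = 3.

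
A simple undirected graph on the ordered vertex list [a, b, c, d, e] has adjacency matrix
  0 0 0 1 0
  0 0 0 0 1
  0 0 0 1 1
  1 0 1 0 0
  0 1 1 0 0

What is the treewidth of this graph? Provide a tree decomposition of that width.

Treewidth 1.
Bags: B1 = {a, d}  B2 = {c, d}  B3 = {c, e}  B4 = {b, e}
Tree: B1–B2, B2–B3, B3–B4

Every bag has size at most 2, so the width is 2 − 1 = 1 and tw(G) ≤ 1. Any graph with an edge has treewidth ≥ 1, and G has the edge a–d. The upper and lower bounds meet at 1, so that is the treewidth.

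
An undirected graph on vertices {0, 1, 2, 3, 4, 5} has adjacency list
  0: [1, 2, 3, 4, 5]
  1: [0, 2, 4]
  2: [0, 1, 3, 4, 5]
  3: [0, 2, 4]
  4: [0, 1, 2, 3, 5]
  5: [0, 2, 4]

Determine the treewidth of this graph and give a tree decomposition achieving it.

Treewidth 3.
One such decomposition:
Bags: B1 = {0, 2, 3, 4}  B2 = {0, 2, 4, 5}  B3 = {0, 1, 2, 4}
Tree: B1–B2, B1–B3

The largest bag has 4 vertices, giving width 3; this decomposition certifies tw(G) ≤ 3. For the lower bound, the 4 vertices {0, 1, 2, 4} are pairwise adjacent, and any tree decomposition puts a clique entirely inside one bag — forcing width ≥ 3. The upper and lower bounds meet at 3, so that is the treewidth.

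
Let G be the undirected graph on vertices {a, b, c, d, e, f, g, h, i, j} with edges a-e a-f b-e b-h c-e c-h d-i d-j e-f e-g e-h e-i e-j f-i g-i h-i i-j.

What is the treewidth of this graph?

A width-2 tree decomposition is:
Bags: B1 = {e, h, i}  B2 = {e, f, i}  B3 = {e, g, i}  B4 = {e, i, j}  B5 = {a, e, f}  B6 = {b, e, h}  B7 = {d, i, j}  B8 = {c, e, h}
Tree: B1–B2, B1–B3, B2–B4, B2–B5, B1–B6, B4–B7, B1–B8
Each bag holds 3 vertices, so the decomposition has width 2, which upper-bounds the treewidth. Conversely, {d, i, j} is a clique of size 3, and the vertices of any clique must share a bag in every tree decomposition; so some bag has ≥ 3 vertices and tw(G) ≥ 2. Hence tw(G) = 2 exactly.

2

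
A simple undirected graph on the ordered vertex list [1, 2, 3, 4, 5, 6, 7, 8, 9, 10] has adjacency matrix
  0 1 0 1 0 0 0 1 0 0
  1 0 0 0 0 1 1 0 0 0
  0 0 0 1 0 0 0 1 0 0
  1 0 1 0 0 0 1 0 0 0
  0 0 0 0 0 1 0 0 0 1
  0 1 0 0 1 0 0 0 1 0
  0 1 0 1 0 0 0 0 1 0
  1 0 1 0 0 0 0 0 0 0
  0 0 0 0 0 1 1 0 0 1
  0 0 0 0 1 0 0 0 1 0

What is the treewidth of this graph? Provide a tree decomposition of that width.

Each bag holds 3 vertices, so the decomposition has width 2, which upper-bounds the treewidth. Since 3–8–1–4–3 is a cycle in G, G is not acyclic. Forests are exactly the graphs of treewidth ≤ 1, so tw(G) ≥ 2. The upper and lower bounds meet at 2, so that is the treewidth.

Treewidth 2.
Bags: B1 = {3, 4, 8}  B2 = {1, 4, 8}  B3 = {1, 4, 7}  B4 = {1, 2, 7}  B5 = {2, 7, 9}  B6 = {2, 6, 9}  B7 = {6, 9, 10}  B8 = {5, 6, 10}
Tree: B1–B2, B2–B3, B3–B4, B4–B5, B5–B6, B6–B7, B7–B8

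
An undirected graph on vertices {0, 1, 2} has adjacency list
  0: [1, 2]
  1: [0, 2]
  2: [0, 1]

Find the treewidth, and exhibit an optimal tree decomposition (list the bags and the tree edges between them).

A single bag containing all 3 vertices is trivially a valid decomposition of width 2. Conversely, {0, 1, 2} is a clique of size 3, and the vertices of any clique must share a bag in every tree decomposition; so some bag has ≥ 3 vertices and tw(G) ≥ 2. Combining the bounds, tw(G) = 2.

Treewidth 2.
One optimal decomposition is:
Bags: B1 = {0, 1, 2}
Tree: (single bag)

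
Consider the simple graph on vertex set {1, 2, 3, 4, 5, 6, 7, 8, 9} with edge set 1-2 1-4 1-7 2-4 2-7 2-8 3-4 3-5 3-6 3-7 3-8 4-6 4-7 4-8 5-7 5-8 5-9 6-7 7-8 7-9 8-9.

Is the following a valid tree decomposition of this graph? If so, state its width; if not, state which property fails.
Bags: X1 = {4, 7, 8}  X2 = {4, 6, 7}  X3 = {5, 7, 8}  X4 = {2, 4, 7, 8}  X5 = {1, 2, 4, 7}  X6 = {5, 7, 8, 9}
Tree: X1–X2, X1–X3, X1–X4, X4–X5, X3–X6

A tree decomposition must satisfy three properties: every vertex lies in some bag; for every edge, both endpoints lie together in some bag; and for every vertex, the bags containing it form a connected subtree. Here vertex 3 appears in no bag, so the decomposition is invalid.

No — vertex 3 appears in no bag.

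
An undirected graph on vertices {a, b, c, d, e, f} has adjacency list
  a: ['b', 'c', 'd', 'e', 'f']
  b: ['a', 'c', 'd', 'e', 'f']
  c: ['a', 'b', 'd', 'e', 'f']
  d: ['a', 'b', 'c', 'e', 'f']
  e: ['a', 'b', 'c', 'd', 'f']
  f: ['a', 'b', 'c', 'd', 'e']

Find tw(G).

5

A width-5 tree decomposition is:
Bags: B1 = {a, b, c, d, e, f}
Tree: (single bag)
With just one bag of size 6, the width is 6 − 1 = 5, so tw(G) ≤ 5. Conversely, {a, b, c, d, e, f} is a clique of size 6, and the vertices of any clique must share a bag in every tree decomposition; so some bag has ≥ 6 vertices and tw(G) ≥ 5. Therefore the treewidth is 5.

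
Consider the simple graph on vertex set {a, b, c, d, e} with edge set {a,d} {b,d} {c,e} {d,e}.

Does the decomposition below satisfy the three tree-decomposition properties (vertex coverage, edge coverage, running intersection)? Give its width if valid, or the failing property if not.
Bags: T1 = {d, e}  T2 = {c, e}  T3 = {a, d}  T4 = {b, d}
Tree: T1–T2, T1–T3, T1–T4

Yes; width 1.

Every vertex of G appears in some bag (union = {a, b, c, d, e}); every edge is covered by a bag; and for each vertex v the set of bags containing v is connected in the bag tree. The decomposition is therefore valid. The largest bag has 2 vertices, so the width is 1.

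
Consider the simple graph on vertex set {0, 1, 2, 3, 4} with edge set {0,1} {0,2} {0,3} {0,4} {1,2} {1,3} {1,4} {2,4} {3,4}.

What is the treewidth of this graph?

3

A width-3 tree decomposition is:
Bags: B1 = {0, 1, 2, 4}  B2 = {0, 1, 3, 4}
Tree: B1–B2
Each bag holds 4 vertices, so the decomposition has width 3, which upper-bounds the treewidth. Conversely, {0, 1, 2, 4} is a clique of size 4, and the vertices of any clique must share a bag in every tree decomposition; so some bag has ≥ 4 vertices and tw(G) ≥ 3. Hence tw(G) = 3 exactly.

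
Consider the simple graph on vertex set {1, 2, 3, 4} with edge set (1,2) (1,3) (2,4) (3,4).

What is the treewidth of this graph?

A width-2 tree decomposition is:
Bags: B1 = {1, 2, 4}  B2 = {1, 3, 4}
Tree: B1–B2
Each bag holds 3 vertices, so the decomposition has width 2, which upper-bounds the treewidth. Since 4–2–1–3–4 is a cycle in G, G is not acyclic. Forests are exactly the graphs of treewidth ≤ 1, so tw(G) ≥ 2. Therefore the treewidth is 2.

2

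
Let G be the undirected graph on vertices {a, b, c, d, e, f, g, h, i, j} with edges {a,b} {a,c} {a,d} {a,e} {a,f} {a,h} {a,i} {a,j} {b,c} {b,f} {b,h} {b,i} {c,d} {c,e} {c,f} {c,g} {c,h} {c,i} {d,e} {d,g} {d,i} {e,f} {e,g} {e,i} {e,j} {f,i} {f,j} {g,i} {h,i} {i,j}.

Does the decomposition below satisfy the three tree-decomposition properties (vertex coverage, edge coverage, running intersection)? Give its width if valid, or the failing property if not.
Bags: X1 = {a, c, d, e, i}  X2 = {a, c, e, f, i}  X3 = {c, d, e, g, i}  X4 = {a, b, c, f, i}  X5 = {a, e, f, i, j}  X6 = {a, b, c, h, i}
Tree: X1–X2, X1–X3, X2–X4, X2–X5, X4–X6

Checking the three conditions: (i) the bags cover all of {a, b, c, d, e, f, g, h, i, j}; (ii) for each edge, some bag contains both endpoints; (iii) the bags containing any fixed vertex form a subtree. All hold, so the decomposition is valid with width 5 − 1 = 4.

Yes; width 4.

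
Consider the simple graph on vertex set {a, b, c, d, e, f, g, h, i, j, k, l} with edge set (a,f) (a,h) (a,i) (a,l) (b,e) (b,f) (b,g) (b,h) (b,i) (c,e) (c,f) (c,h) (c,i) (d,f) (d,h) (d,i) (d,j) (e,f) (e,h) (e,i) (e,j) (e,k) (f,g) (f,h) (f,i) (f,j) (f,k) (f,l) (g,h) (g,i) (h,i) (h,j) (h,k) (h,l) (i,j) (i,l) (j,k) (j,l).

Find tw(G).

A width-4 tree decomposition is:
Bags: B1 = {b, f, g, h, i}  B2 = {b, e, f, h, i}  B3 = {e, f, h, i, j}  B4 = {d, f, h, i, j}  B5 = {c, e, f, h, i}  B6 = {f, h, i, j, l}  B7 = {a, f, h, i, l}  B8 = {e, f, h, j, k}
Tree: B1–B2, B2–B3, B3–B4, B2–B5, B3–B6, B6–B7, B3–B8
The largest bag has 5 vertices, giving width 4; this decomposition certifies tw(G) ≤ 4. Conversely, {e, f, h, j, k} is a clique of size 5, and the vertices of any clique must share a bag in every tree decomposition; so some bag has ≥ 5 vertices and tw(G) ≥ 4. Combining the bounds, tw(G) = 4.

4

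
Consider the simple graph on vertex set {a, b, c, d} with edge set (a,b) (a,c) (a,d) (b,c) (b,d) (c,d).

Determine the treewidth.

3

A width-3 tree decomposition is:
Bags: B1 = {a, b, c, d}
Tree: (single bag)
With just one bag of size 4, the width is 4 − 1 = 3, so tw(G) ≤ 3. On the other hand G contains the 4-clique {a, b, c, d}. A clique must lie in a single bag of any decomposition, so no decomposition can have width below 3. Hence tw(G) = 3 exactly.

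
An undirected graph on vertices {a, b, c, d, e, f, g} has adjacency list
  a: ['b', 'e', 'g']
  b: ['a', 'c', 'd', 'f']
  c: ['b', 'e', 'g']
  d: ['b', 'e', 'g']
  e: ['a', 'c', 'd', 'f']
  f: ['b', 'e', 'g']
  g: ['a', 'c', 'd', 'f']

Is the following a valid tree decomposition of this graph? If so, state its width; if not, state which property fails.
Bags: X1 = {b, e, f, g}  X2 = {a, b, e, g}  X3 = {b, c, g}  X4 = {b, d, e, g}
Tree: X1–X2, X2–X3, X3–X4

A tree decomposition must satisfy three properties: every vertex lies in some bag; for every edge, both endpoints lie together in some bag; and for every vertex, the bags containing it form a connected subtree. Here edge (e,c) lies in no bag, so the decomposition is invalid.

No — edge (e,c) lies in no bag.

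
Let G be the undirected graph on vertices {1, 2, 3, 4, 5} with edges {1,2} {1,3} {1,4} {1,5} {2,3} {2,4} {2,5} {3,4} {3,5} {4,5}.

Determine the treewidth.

4

A width-4 tree decomposition is:
Bags: B1 = {1, 2, 3, 4, 5}
Tree: (single bag)
A single bag containing all 5 vertices is trivially a valid decomposition of width 4. On the other hand G contains the 5-clique {1, 2, 3, 4, 5}. A clique must lie in a single bag of any decomposition, so no decomposition can have width below 4. Therefore the treewidth is 4.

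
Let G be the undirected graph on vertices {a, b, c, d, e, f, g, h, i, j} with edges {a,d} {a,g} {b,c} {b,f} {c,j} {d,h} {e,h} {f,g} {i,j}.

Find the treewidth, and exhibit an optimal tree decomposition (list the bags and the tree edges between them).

Treewidth 1.
Bags: B1 = {i, j}  B2 = {c, j}  B3 = {b, c}  B4 = {b, f}  B5 = {f, g}  B6 = {a, g}  B7 = {a, d}  B8 = {d, h}  B9 = {e, h}
Tree: B1–B2, B2–B3, B3–B4, B4–B5, B5–B6, B6–B7, B7–B8, B8–B9

Each bag holds 2 vertices, so the decomposition has width 1, which upper-bounds the treewidth. Since G has at least one edge (e.g. i–j), it is not an edgeless graph, so tw(G) ≥ 1. The upper and lower bounds meet at 1, so that is the treewidth.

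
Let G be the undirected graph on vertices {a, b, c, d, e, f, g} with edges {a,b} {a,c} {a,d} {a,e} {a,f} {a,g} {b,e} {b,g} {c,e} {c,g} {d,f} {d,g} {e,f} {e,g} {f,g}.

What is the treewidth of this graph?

A width-3 tree decomposition is:
Bags: B1 = {a, e, f, g}  B2 = {a, b, e, g}  B3 = {a, c, e, g}  B4 = {a, d, f, g}
Tree: B1–B2, B1–B3, B1–B4
Each bag holds 4 vertices, so the decomposition has width 3, which upper-bounds the treewidth. On the other hand G contains the 4-clique {a, d, f, g}. A clique must lie in a single bag of any decomposition, so no decomposition can have width below 3. Therefore the treewidth is 3.

3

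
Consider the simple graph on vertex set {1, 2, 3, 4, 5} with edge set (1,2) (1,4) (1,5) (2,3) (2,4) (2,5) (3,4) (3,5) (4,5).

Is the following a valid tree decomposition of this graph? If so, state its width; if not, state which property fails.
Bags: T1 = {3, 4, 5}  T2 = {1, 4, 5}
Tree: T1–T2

No — vertex 2 appears in no bag.

A tree decomposition must satisfy three properties: every vertex lies in some bag; for every edge, both endpoints lie together in some bag; and for every vertex, the bags containing it form a connected subtree. Here vertex 2 appears in no bag, so the decomposition is invalid.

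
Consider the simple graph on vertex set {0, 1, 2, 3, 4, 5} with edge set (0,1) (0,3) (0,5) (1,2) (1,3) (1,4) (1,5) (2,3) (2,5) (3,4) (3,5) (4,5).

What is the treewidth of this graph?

3

A width-3 tree decomposition is:
Bags: B1 = {1, 3, 4, 5}  B2 = {0, 1, 3, 5}  B3 = {1, 2, 3, 5}
Tree: B1–B2, B2–B3
The largest bag has 4 vertices, giving width 3; this decomposition certifies tw(G) ≤ 3. Conversely, {0, 1, 3, 5} is a clique of size 4, and the vertices of any clique must share a bag in every tree decomposition; so some bag has ≥ 4 vertices and tw(G) ≥ 3. Hence tw(G) = 3 exactly.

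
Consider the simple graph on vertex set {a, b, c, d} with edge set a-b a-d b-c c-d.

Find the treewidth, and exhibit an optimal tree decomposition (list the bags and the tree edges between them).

Treewidth 2.
One such decomposition:
Bags: B1 = {a, b, c}  B2 = {a, c, d}
Tree: B1–B2

Every bag has size at most 3, so the width is 3 − 1 = 2 and tw(G) ≤ 2. For the lower bound, G contains the cycle a–b–c–d–a, so G is not a forest; only forests have treewidth ≤ 1, hence tw(G) ≥ 2. The upper and lower bounds meet at 2, so that is the treewidth.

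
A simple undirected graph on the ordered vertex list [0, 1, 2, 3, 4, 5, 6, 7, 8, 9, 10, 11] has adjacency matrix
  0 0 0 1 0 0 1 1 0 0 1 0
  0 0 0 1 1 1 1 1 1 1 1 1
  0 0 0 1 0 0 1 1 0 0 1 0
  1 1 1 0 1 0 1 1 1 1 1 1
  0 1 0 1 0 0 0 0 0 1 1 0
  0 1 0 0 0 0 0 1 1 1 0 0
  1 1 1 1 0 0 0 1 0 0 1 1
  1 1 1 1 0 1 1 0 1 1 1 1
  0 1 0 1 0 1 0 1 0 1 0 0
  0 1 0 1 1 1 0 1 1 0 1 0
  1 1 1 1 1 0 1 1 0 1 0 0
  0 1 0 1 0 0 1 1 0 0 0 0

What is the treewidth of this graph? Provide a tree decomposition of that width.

Treewidth 4.
One optimal decomposition is:
Bags: B1 = {1, 3, 4, 9, 10}  B2 = {1, 3, 7, 9, 10}  B3 = {1, 3, 6, 7, 10}  B4 = {1, 3, 7, 8, 9}  B5 = {1, 5, 7, 8, 9}  B6 = {0, 3, 6, 7, 10}  B7 = {1, 3, 6, 7, 11}  B8 = {2, 3, 6, 7, 10}
Tree: B1–B2, B2–B3, B2–B4, B4–B5, B3–B6, B3–B7, B3–B8

Each bag holds 5 vertices, so the decomposition has width 4, which upper-bounds the treewidth. For the lower bound, the 5 vertices {1, 3, 4, 9, 10} are pairwise adjacent, and any tree decomposition puts a clique entirely inside one bag — forcing width ≥ 4. Hence tw(G) = 4 exactly.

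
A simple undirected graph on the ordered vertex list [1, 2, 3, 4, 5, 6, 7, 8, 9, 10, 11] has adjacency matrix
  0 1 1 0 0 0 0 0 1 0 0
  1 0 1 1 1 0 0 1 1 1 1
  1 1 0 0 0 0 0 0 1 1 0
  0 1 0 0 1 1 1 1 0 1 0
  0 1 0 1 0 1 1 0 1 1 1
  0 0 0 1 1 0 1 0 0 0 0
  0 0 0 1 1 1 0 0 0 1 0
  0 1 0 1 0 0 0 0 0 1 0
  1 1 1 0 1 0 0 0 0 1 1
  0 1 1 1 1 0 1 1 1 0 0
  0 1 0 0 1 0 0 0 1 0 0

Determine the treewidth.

A width-3 tree decomposition is:
Bags: B1 = {2, 5, 9, 10}  B2 = {2, 4, 5, 10}  B3 = {4, 5, 7, 10}  B4 = {2, 4, 8, 10}  B5 = {2, 3, 9, 10}  B6 = {1, 2, 3, 9}  B7 = {2, 5, 9, 11}  B8 = {4, 5, 6, 7}
Tree: B1–B2, B2–B3, B2–B4, B1–B5, B5–B6, B1–B7, B3–B8
Each bag holds 4 vertices, so the decomposition has width 3, which upper-bounds the treewidth. For the lower bound, the 4 vertices {2, 4, 8, 10} are pairwise adjacent, and any tree decomposition puts a clique entirely inside one bag — forcing width ≥ 3. The upper and lower bounds meet at 3, so that is the treewidth.

3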